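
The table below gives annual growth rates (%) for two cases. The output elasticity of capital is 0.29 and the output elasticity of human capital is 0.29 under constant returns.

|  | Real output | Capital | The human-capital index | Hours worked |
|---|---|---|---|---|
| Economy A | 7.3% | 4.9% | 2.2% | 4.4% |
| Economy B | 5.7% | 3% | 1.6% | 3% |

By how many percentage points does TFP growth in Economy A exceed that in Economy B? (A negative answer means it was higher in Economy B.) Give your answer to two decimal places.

Labor's share = 1 − 0.29 − 0.29 = 0.42.
Economy A: TFP = 7.3 − 1.421 − 0.638 − 1.848 = 3.393%.
Economy B: TFP = 5.7 − 0.87 − 0.464 − 1.26 = 3.106%.
Difference = 3.393 − (3.106) = 0.287 pp.

0.29 percentage points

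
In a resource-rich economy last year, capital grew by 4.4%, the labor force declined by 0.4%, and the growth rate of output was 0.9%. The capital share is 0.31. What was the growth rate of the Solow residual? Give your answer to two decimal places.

-0.19%

Labor's share = 1 − 0.31 = 0.69.
Capital: 0.31 × 4.4 = 1.364 pp.
The labor force: 0.69 × (-0.4) = -0.276 pp.
TFP growth = 0.9 − 1.088 = -0.188%.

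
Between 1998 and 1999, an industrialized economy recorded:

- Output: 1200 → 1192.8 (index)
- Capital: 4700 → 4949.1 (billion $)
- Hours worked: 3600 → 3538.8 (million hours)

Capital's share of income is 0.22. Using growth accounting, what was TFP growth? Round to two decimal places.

Output growth = (1192.8 − 1200) / 1200 = -0.6%.
Capital growth = (4949.1 − 4700) / 4700 = 5.3%.
Hours worked growth = (3538.8 − 3600) / 3600 = -1.7%.
Labor's share = 1 − 0.22 = 0.78.
Capital: 0.22 × 5.3 = 1.166 pp.
Hours worked: 0.78 × (-1.7) = -1.326 pp.
TFP growth = -0.6 + 0.16 = -0.44%.

-0.44%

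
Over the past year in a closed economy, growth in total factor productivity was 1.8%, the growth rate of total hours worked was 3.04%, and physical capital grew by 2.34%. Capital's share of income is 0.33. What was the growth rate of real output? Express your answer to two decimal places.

Labor's share = 1 − 0.33 = 0.67.
Physical capital: 0.33 × 2.34 = 0.7722 pp.
Total hours worked: 0.67 × 3.04 = 2.0368 pp.
Output growth = 1.8 + 2.809 = 4.609%.

4.61%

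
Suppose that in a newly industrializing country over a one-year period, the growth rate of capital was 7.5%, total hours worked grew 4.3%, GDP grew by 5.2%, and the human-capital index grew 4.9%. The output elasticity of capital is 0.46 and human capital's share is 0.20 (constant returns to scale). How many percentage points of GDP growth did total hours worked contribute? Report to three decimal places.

Labor's share = 1 − 0.46 − 0.2 = 0.34.
Contribution = share × growth = 0.34 × 4.3 = 1.462 pp.

1.462 percentage points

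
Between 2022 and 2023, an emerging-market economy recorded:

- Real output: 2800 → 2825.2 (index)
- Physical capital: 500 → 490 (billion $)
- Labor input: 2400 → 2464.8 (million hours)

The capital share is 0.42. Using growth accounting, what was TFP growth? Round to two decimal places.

TFP growth was 0.17%.

Real output growth = (2825.2 − 2800) / 2800 = 0.9%.
Physical capital growth = (490 − 500) / 500 = -2%.
Labor input growth = (2464.8 − 2400) / 2400 = 2.7%.
Labor's share = 1 − 0.42 = 0.58.
Physical capital: 0.42 × (-2) = -0.84 pp.
Labor input: 0.58 × 2.7 = 1.566 pp.
TFP growth = 0.9 − 0.726 = 0.174%.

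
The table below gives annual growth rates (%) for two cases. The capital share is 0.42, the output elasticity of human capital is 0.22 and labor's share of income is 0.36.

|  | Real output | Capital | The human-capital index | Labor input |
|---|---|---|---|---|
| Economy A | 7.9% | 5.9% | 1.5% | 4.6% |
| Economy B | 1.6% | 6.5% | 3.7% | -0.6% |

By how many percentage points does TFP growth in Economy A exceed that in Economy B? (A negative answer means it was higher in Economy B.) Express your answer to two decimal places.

5.16 percentage points

Labor's share = 1 − 0.42 − 0.22 = 0.36.
Economy A: TFP = 7.9 − 2.478 − 0.33 − 1.656 = 3.436%.
Economy B: TFP = 1.6 − 2.73 − 0.814 + 0.216 = -1.728%.
Difference = 3.436 − (-1.728) = 5.164 pp.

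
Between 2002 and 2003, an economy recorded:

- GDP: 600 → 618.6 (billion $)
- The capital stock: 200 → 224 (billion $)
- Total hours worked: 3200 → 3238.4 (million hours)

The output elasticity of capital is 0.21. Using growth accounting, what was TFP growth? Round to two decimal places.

-0.37%

GDP growth = (618.6 − 600) / 600 = 3.1%.
The capital stock growth = (224 − 200) / 200 = 12%.
Total hours worked growth = (3238.4 − 3200) / 3200 = 1.2%.
Labor's share = 1 − 0.21 = 0.79.
The capital stock: 0.21 × 12 = 2.52 pp.
Total hours worked: 0.79 × 1.2 = 0.948 pp.
TFP growth = 3.1 − 3.468 = -0.368%.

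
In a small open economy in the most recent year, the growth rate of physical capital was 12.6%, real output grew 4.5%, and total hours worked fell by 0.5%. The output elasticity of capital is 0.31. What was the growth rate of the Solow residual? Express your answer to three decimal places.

Labor's share = 1 − 0.31 = 0.69.
Physical capital: 0.31 × 12.6 = 3.906 pp.
Total hours worked: 0.69 × (-0.5) = -0.345 pp.
TFP growth = 4.5 − 3.561 = 0.939%.

0.939%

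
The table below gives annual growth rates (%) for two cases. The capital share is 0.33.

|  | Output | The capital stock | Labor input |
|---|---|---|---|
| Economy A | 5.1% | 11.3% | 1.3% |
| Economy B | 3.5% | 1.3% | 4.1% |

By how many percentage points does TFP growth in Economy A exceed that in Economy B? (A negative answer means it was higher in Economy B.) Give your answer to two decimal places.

Labor's share = 1 − 0.33 = 0.67.
Economy A: TFP = 5.1 − 3.729 − 0.871 = 0.5%.
Economy B: TFP = 3.5 − 0.429 − 2.747 = 0.324%.
Difference = 0.5 − (0.324) = 0.176 pp.

0.18 percentage points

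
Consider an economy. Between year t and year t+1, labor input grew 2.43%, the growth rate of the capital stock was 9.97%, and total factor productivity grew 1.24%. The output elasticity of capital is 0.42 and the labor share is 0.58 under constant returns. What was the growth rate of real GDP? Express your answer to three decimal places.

6.837%

Labor's share = 1 − 0.42 = 0.58.
The capital stock: 0.42 × 9.97 = 4.1874 pp.
Labor input: 0.58 × 2.43 = 1.4094 pp.
Output growth = 1.24 + 5.5968 = 6.8368%.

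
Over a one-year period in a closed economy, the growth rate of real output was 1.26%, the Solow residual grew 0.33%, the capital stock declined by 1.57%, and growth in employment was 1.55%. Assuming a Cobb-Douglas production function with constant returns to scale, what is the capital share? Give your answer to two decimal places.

0.20

gY = gA + α·gK + (1−α)·gL, so gY − gA − gL = α(gK − gL).
1.26 − 0.33 − 1.55 = α × (-1.57 − 1.55).
-0.62 = -3.12 α, so α = 0.1987.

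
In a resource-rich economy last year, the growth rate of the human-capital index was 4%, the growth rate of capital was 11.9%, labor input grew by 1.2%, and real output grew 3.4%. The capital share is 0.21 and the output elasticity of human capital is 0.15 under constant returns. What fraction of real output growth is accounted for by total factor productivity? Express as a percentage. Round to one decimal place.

Labor's share = 1 − 0.21 − 0.15 = 0.64.
Capital: 0.21 × 11.9 = 2.499 pp.
The human-capital index: 0.15 × 4 = 0.6 pp.
Labor input: 0.64 × 1.2 = 0.768 pp.
TFP growth = 3.4 − 3.867 = -0.467%.
TFP share of growth = -0.467 / 3.4 × 100 = -13.735%.

-13.7%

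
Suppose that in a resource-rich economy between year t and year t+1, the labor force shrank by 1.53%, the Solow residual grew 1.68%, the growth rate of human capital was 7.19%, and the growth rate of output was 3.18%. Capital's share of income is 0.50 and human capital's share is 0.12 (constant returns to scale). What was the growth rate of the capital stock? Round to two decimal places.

Labor's share = 1 − 0.5 − 0.12 = 0.38.
gY = gA + 0.12×7.19 + 0.38×(-1.53) + 0.5×g.
0.5×g = 3.18 − 1.68 − 0.2814 = 1.2186.
g = 1.2186 / 0.5 = 2.4372%.

2.44%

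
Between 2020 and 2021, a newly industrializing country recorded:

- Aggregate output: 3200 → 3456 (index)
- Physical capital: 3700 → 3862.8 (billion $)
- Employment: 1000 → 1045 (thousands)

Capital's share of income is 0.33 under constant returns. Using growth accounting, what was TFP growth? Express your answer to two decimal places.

TFP grew 3.53%.

Aggregate output growth = (3456 − 3200) / 3200 = 8%.
Physical capital growth = (3862.8 − 3700) / 3700 = 4.4%.
Employment growth = (1045 − 1000) / 1000 = 4.5%.
Labor's share = 1 − 0.33 = 0.67.
Physical capital: 0.33 × 4.4 = 1.452 pp.
Employment: 0.67 × 4.5 = 3.015 pp.
TFP growth = 8 − 4.467 = 3.533%.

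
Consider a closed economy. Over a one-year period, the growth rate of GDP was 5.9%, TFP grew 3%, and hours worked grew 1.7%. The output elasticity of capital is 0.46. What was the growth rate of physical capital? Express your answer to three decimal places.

Labor's share = 1 − 0.46 = 0.54.
gY = gA + 0.54×1.7 + 0.46×g.
0.46×g = 5.9 − 3 − 0.918 = 1.982.
g = 1.982 / 0.46 = 4.3087%.

4.309%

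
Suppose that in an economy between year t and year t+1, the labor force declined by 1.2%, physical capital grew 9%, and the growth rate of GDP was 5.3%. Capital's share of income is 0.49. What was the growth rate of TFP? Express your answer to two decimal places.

1.50%

Labor's share = 1 − 0.49 = 0.51.
Physical capital: 0.49 × 9 = 4.41 pp.
The labor force: 0.51 × (-1.2) = -0.612 pp.
TFP growth = 5.3 − 3.798 = 1.502%.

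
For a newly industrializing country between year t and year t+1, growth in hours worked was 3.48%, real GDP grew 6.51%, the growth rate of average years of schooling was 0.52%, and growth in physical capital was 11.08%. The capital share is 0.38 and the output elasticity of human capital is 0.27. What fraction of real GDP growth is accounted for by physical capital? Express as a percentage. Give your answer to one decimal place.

Physical capital contributed 0.38 × 11.08 = 4.2104 pp.
Share of growth = 4.2104 / 6.51 × 100 = 64.676%.

64.7%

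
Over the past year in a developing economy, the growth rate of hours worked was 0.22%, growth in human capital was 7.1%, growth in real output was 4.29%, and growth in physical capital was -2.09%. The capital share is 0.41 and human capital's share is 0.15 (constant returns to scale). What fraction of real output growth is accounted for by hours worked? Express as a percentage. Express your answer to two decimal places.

Labor's share = 1 − 0.41 − 0.15 = 0.44.
Hours worked contributed 0.44 × 0.22 = 0.0968 pp.
Share of growth = 0.0968 / 4.29 × 100 = 2.2564%.

Hours worked accounted for 2.26% of growth.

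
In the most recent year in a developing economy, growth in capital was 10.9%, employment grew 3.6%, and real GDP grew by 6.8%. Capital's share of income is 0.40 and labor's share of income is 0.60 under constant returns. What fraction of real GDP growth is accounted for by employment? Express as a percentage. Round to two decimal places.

31.76%

Labor's share = 1 − 0.4 = 0.6.
Employment contributed 0.6 × 3.6 = 2.16 pp.
Share of growth = 2.16 / 6.8 × 100 = 31.7647%.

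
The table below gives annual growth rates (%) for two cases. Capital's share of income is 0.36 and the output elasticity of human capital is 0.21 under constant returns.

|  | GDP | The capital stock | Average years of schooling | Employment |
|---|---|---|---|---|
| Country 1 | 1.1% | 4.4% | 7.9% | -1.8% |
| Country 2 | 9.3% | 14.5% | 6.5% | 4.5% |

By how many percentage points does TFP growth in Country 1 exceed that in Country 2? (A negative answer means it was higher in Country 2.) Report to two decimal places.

-2.15 percentage points

Labor's share = 1 − 0.36 − 0.21 = 0.43.
Country 1: TFP = 1.1 − 1.584 − 1.659 + 0.774 = -1.369%.
Country 2: TFP = 9.3 − 5.22 − 1.365 − 1.935 = 0.78%.
Difference = -1.369 − (0.78) = -2.149 pp.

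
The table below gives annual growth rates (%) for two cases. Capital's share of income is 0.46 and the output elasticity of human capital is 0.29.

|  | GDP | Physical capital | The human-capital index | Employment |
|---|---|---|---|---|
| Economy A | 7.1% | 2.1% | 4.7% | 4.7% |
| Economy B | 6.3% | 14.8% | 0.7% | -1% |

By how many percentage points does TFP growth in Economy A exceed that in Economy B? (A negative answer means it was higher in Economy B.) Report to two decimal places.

4.06 percentage points

Labor's share = 1 − 0.46 − 0.29 = 0.25.
Economy A: TFP = 7.1 − 0.966 − 1.363 − 1.175 = 3.596%.
Economy B: TFP = 6.3 − 6.808 − 0.203 + 0.25 = -0.461%.
Difference = 3.596 − (-0.461) = 4.057 pp.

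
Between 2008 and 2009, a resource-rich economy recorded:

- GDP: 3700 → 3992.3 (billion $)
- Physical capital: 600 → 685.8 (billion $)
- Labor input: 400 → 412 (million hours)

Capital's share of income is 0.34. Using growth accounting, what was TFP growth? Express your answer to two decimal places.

1.06%

GDP growth = (3992.3 − 3700) / 3700 = 7.9%.
Physical capital growth = (685.8 − 600) / 600 = 14.3%.
Labor input growth = (412 − 400) / 400 = 3%.
Labor's share = 1 − 0.34 = 0.66.
Physical capital: 0.34 × 14.3 = 4.862 pp.
Labor input: 0.66 × 3 = 1.98 pp.
TFP growth = 7.9 − 6.842 = 1.058%.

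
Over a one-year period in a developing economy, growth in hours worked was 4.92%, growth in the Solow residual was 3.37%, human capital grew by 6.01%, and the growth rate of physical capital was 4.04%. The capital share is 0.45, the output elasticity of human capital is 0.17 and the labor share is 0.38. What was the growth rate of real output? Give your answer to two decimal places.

Real output growth was 8.08%.

Labor's share = 1 − 0.45 − 0.17 = 0.38.
Physical capital: 0.45 × 4.04 = 1.818 pp.
Human capital: 0.17 × 6.01 = 1.0217 pp.
Hours worked: 0.38 × 4.92 = 1.8696 pp.
Output growth = 3.37 + 4.7093 = 8.0793%.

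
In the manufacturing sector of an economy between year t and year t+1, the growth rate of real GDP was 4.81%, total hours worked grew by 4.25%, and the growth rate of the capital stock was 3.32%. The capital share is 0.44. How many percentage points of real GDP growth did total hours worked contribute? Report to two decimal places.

2.38

Labor's share = 1 − 0.44 = 0.56.
Contribution = share × growth = 0.56 × 4.25 = 2.38 pp.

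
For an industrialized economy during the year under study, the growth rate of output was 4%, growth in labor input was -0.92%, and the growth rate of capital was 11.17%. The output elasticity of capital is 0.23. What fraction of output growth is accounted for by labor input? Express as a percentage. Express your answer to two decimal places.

Labor's share = 1 − 0.23 = 0.77.
Labor input contributed 0.77 × (-0.92) = -0.7084 pp.
Share of growth = -0.7084 / 4 × 100 = -17.71%.

Labor input accounted for -17.71% of growth.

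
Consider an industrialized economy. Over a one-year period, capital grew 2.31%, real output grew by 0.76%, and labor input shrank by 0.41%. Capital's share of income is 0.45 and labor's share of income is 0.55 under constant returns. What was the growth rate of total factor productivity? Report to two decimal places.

Labor's share = 1 − 0.45 = 0.55.
Capital: 0.45 × 2.31 = 1.0395 pp.
Labor input: 0.55 × (-0.41) = -0.2255 pp.
TFP growth = 0.76 − 0.814 = -0.054%.

-0.05%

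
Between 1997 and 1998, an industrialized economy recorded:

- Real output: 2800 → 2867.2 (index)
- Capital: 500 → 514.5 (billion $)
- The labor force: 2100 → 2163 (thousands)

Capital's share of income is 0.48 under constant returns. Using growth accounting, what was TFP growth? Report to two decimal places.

Real output growth = (2867.2 − 2800) / 2800 = 2.4%.
Capital growth = (514.5 − 500) / 500 = 2.9%.
The labor force growth = (2163 − 2100) / 2100 = 3%.
Labor's share = 1 − 0.48 = 0.52.
Capital: 0.48 × 2.9 = 1.392 pp.
The labor force: 0.52 × 3 = 1.56 pp.
TFP growth = 2.4 − 2.952 = -0.552%.

-0.55%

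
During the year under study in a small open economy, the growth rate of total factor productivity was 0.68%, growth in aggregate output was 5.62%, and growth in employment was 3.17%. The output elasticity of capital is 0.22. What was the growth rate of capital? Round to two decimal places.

11.22%

Labor's share = 1 − 0.22 = 0.78.
gY = gA + 0.78×3.17 + 0.22×g.
0.22×g = 5.62 − 0.68 − 2.4726 = 2.4674.
g = 2.4674 / 0.22 = 11.2155%.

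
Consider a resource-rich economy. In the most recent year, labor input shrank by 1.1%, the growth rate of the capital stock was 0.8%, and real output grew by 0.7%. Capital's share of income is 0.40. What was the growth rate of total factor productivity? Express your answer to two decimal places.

1.04%

Labor's share = 1 − 0.4 = 0.6.
The capital stock: 0.4 × 0.8 = 0.32 pp.
Labor input: 0.6 × (-1.1) = -0.66 pp.
TFP growth = 0.7 + 0.34 = 1.04%.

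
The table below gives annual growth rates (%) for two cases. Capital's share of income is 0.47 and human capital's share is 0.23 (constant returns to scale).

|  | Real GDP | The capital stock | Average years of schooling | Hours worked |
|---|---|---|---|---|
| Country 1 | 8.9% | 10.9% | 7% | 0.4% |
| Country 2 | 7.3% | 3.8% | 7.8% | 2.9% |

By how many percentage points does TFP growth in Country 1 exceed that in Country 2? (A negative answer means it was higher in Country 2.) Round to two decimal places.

-0.80 percentage points

Labor's share = 1 − 0.47 − 0.23 = 0.3.
Country 1: TFP = 8.9 − 5.123 − 1.61 − 0.12 = 2.047%.
Country 2: TFP = 7.3 − 1.786 − 1.794 − 0.87 = 2.85%.
Difference = 2.047 − (2.85) = -0.803 pp.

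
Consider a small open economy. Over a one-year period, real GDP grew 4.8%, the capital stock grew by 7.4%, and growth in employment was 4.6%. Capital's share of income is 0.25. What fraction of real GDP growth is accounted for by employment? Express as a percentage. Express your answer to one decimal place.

71.9%

Labor's share = 1 − 0.25 = 0.75.
Employment contributed 0.75 × 4.6 = 3.45 pp.
Share of growth = 3.45 / 4.8 × 100 = 71.875%.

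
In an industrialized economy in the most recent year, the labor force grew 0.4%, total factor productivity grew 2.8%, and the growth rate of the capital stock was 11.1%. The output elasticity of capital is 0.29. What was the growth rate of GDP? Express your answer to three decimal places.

Labor's share = 1 − 0.29 = 0.71.
The capital stock: 0.29 × 11.1 = 3.219 pp.
The labor force: 0.71 × 0.4 = 0.284 pp.
Output growth = 2.8 + 3.503 = 6.303%.

6.303%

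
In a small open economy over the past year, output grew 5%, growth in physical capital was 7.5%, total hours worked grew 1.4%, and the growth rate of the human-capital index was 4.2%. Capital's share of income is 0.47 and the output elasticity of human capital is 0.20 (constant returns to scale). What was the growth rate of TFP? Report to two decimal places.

0.17%

Labor's share = 1 − 0.47 − 0.2 = 0.33.
Physical capital: 0.47 × 7.5 = 3.525 pp.
The human-capital index: 0.2 × 4.2 = 0.84 pp.
Total hours worked: 0.33 × 1.4 = 0.462 pp.
TFP growth = 5 − 4.827 = 0.173%.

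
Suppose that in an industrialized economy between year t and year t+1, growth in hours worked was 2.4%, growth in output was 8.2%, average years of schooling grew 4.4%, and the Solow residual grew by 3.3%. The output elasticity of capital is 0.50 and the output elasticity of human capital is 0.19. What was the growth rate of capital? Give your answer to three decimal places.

Labor's share = 1 − 0.5 − 0.19 = 0.31.
gY = gA + 0.19×4.4 + 0.31×2.4 + 0.5×g.
0.5×g = 8.2 − 3.3 − 1.58 = 3.32.
g = 3.32 / 0.5 = 6.64%.

6.640%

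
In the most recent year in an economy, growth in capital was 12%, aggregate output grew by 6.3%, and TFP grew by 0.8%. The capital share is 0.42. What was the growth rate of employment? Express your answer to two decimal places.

Labor's share = 1 − 0.42 = 0.58.
gY = gA + 0.42×12 + 0.58×g.
0.58×g = 6.3 − 0.8 − 5.04 = 0.46.
g = 0.46 / 0.58 = 0.7931%.

Employment grew 0.79%.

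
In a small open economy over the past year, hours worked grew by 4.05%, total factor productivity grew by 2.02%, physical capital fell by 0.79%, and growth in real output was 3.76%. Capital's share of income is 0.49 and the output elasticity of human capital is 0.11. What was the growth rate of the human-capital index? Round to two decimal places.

4.61%

Labor's share = 1 − 0.49 − 0.11 = 0.4.
gY = gA + 0.49×(-0.79) + 0.4×4.05 + 0.11×g.
0.11×g = 3.76 − 2.02 − 1.2329 = 0.5071.
g = 0.5071 / 0.11 = 4.61%.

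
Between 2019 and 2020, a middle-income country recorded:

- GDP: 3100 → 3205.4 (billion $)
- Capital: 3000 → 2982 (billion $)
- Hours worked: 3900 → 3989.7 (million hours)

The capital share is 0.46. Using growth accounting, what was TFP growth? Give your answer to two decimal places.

2.43%

GDP growth = (3205.4 − 3100) / 3100 = 3.4%.
Capital growth = (2982 − 3000) / 3000 = -0.6%.
Hours worked growth = (3989.7 − 3900) / 3900 = 2.3%.
Labor's share = 1 − 0.46 = 0.54.
Capital: 0.46 × (-0.6) = -0.276 pp.
Hours worked: 0.54 × 2.3 = 1.242 pp.
TFP growth = 3.4 − 0.966 = 2.434%.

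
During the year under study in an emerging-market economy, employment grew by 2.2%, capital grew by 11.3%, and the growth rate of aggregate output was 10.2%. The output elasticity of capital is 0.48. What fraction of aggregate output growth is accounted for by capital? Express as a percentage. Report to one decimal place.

53.2%

Capital contributed 0.48 × 11.3 = 5.424 pp.
Share of growth = 5.424 / 10.2 × 100 = 53.176%.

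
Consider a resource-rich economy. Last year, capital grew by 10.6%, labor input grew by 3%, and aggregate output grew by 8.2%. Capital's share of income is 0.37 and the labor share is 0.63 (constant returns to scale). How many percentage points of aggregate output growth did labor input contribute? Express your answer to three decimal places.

Labor's share = 1 − 0.37 = 0.63.
Contribution = share × growth = 0.63 × 3 = 1.89 pp.

1.890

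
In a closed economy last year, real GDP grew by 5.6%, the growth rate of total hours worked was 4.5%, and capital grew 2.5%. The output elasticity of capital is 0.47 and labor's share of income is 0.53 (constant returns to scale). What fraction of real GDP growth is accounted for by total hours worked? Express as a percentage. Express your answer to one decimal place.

42.6%

Labor's share = 1 − 0.47 = 0.53.
Total hours worked contributed 0.53 × 4.5 = 2.385 pp.
Share of growth = 2.385 / 5.6 × 100 = 42.589%.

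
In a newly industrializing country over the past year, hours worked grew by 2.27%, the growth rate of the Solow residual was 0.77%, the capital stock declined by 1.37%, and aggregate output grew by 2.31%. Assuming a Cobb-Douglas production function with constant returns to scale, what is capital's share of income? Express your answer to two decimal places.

gY = gA + α·gK + (1−α)·gL, so gY − gA − gL = α(gK − gL).
2.31 − 0.77 − 2.27 = α × (-1.37 − 2.27).
-0.73 = -3.64 α, so α = 0.2005.

Capital's share of income is 0.20.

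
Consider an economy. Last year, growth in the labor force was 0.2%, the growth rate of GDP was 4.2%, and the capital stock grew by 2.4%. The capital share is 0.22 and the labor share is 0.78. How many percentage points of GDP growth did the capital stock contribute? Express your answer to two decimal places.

Contribution = share × growth = 0.22 × 2.4 = 0.528 pp.

0.53 percentage points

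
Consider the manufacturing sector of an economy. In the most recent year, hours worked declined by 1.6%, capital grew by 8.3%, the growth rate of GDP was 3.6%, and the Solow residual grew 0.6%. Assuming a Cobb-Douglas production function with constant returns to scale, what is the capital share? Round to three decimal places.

α = 0.465

gY = gA + α·gK + (1−α)·gL, so gY − gA − gL = α(gK − gL).
3.6 − 0.6 + 1.6 = α × (8.3 − (-1.6)).
4.6 = 9.9 α, so α = 0.46465.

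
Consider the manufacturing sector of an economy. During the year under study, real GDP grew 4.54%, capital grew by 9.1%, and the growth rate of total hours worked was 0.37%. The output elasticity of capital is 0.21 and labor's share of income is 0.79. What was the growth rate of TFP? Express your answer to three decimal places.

TFP growth was 2.337%.

Labor's share = 1 − 0.21 = 0.79.
Capital: 0.21 × 9.1 = 1.911 pp.
Total hours worked: 0.79 × 0.37 = 0.2923 pp.
TFP growth = 4.54 − 2.2033 = 2.3367%.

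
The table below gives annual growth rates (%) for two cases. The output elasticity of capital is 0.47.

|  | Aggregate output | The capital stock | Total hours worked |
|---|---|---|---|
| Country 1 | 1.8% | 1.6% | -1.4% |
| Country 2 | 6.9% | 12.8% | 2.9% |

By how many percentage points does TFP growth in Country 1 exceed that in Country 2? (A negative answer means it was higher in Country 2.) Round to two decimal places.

2.44 percentage points

Labor's share = 1 − 0.47 = 0.53.
Country 1: TFP = 1.8 − 0.752 + 0.742 = 1.79%.
Country 2: TFP = 6.9 − 6.016 − 1.537 = -0.653%.
Difference = 1.79 − (-0.653) = 2.443 pp.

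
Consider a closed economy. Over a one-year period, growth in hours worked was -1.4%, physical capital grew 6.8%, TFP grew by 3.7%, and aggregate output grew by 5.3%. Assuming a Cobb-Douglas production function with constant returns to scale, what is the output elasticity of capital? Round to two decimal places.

gY = gA + α·gK + (1−α)·gL, so gY − gA − gL = α(gK − gL).
5.3 − 3.7 + 1.4 = α × (6.8 − (-1.4)).
3 = 8.2 α, so α = 0.3659.

The output elasticity of capital is 0.37.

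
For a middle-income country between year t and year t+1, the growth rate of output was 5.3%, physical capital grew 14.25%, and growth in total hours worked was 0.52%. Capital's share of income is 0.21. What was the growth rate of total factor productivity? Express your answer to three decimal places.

Labor's share = 1 − 0.21 = 0.79.
Physical capital: 0.21 × 14.25 = 2.9925 pp.
Total hours worked: 0.79 × 0.52 = 0.4108 pp.
TFP growth = 5.3 − 3.4033 = 1.8967%.

1.897%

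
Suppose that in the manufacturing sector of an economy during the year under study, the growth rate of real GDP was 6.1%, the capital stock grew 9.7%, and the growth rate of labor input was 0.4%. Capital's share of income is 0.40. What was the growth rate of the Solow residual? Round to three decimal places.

1.980%

Labor's share = 1 − 0.4 = 0.6.
The capital stock: 0.4 × 9.7 = 3.88 pp.
Labor input: 0.6 × 0.4 = 0.24 pp.
TFP growth = 6.1 − 4.12 = 1.98%.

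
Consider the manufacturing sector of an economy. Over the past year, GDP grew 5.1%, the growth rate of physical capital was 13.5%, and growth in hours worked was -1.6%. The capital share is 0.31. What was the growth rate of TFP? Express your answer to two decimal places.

Labor's share = 1 − 0.31 = 0.69.
Physical capital: 0.31 × 13.5 = 4.185 pp.
Hours worked: 0.69 × (-1.6) = -1.104 pp.
TFP growth = 5.1 − 3.081 = 2.019%.

TFP growth was 2.02%.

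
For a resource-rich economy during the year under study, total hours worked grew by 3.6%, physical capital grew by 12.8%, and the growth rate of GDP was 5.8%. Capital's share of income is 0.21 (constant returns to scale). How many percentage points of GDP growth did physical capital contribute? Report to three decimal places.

2.688 pp

Contribution = share × growth = 0.21 × 12.8 = 2.688 pp.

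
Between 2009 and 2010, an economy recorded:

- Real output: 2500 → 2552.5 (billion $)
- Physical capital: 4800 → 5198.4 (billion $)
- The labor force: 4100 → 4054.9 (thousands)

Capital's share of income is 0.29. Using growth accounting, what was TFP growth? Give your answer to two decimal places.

Real output growth = (2552.5 − 2500) / 2500 = 2.1%.
Physical capital growth = (5198.4 − 4800) / 4800 = 8.3%.
The labor force growth = (4054.9 − 4100) / 4100 = -1.1%.
Labor's share = 1 − 0.29 = 0.71.
Physical capital: 0.29 × 8.3 = 2.407 pp.
The labor force: 0.71 × (-1.1) = -0.781 pp.
TFP growth = 2.1 − 1.626 = 0.474%.

0.47%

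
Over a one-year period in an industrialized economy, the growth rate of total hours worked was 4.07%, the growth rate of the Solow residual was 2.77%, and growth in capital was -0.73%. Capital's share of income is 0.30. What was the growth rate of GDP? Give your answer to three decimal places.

5.400%

Labor's share = 1 − 0.3 = 0.7.
Capital: 0.3 × (-0.73) = -0.219 pp.
Total hours worked: 0.7 × 4.07 = 2.849 pp.
Output growth = 2.77 + 2.63 = 5.4%.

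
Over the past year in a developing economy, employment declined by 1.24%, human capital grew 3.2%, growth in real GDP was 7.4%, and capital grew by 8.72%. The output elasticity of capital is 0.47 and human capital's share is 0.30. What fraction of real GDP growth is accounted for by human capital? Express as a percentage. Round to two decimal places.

Human capital contributed 0.3 × 3.2 = 0.96 pp.
Share of growth = 0.96 / 7.4 × 100 = 12.973%.

Human capital accounted for 12.97% of growth.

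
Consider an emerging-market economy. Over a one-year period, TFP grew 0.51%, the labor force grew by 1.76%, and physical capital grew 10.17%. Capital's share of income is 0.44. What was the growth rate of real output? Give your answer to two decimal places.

Labor's share = 1 − 0.44 = 0.56.
Physical capital: 0.44 × 10.17 = 4.4748 pp.
The labor force: 0.56 × 1.76 = 0.9856 pp.
Output growth = 0.51 + 5.4604 = 5.9704%.

5.97%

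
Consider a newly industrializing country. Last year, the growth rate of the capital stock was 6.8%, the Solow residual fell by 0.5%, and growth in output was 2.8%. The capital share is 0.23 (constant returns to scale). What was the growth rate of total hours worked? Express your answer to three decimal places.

Total hours worked grew 2.255%.

Labor's share = 1 − 0.23 = 0.77.
gY = gA + 0.23×6.8 + 0.77×g.
0.77×g = 2.8 + 0.5 − 1.564 = 1.736.
g = 1.736 / 0.77 = 2.25455%.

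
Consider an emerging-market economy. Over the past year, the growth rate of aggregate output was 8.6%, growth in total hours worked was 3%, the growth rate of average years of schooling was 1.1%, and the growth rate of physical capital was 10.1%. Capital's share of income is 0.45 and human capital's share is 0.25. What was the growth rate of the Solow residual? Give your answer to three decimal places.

Labor's share = 1 − 0.45 − 0.25 = 0.3.
Physical capital: 0.45 × 10.1 = 4.545 pp.
Average years of schooling: 0.25 × 1.1 = 0.275 pp.
Total hours worked: 0.3 × 3 = 0.9 pp.
TFP growth = 8.6 − 5.72 = 2.88%.

2.880%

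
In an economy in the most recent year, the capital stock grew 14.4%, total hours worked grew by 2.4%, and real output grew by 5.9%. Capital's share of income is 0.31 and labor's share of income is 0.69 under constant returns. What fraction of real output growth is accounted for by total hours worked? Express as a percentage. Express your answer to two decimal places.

28.07%

Labor's share = 1 − 0.31 = 0.69.
Total hours worked contributed 0.69 × 2.4 = 1.656 pp.
Share of growth = 1.656 / 5.9 × 100 = 28.0678%.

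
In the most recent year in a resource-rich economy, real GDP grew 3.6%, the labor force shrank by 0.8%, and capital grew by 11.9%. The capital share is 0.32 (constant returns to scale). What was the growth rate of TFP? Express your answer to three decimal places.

TFP growth was 0.336%.

Labor's share = 1 − 0.32 = 0.68.
Capital: 0.32 × 11.9 = 3.808 pp.
The labor force: 0.68 × (-0.8) = -0.544 pp.
TFP growth = 3.6 − 3.264 = 0.336%.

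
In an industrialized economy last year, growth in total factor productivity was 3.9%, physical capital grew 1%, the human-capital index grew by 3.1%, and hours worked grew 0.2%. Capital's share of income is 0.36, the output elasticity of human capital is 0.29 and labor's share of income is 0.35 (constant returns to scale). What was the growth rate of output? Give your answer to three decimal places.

5.229%

Labor's share = 1 − 0.36 − 0.29 = 0.35.
Physical capital: 0.36 × 1 = 0.36 pp.
The human-capital index: 0.29 × 3.1 = 0.899 pp.
Hours worked: 0.35 × 0.2 = 0.07 pp.
Output growth = 3.9 + 1.329 = 5.229%.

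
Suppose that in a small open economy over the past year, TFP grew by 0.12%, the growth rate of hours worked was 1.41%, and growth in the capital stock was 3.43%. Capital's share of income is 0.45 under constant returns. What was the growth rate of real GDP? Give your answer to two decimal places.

Labor's share = 1 − 0.45 = 0.55.
The capital stock: 0.45 × 3.43 = 1.5435 pp.
Hours worked: 0.55 × 1.41 = 0.7755 pp.
Output growth = 0.12 + 2.319 = 2.439%.

2.44%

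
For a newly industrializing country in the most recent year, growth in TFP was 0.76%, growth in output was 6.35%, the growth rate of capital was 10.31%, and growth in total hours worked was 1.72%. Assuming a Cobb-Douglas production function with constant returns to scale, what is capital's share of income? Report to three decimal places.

0.451

gY = gA + α·gK + (1−α)·gL, so gY − gA − gL = α(gK − gL).
6.35 − 0.76 − 1.72 = α × (10.31 − 1.72).
3.87 = 8.59 α, so α = 0.45052.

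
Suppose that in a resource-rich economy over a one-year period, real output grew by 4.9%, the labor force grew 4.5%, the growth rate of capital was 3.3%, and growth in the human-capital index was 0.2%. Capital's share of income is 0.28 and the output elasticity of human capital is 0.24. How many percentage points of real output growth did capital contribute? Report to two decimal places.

Contribution = share × growth = 0.28 × 3.3 = 0.924 pp.

0.92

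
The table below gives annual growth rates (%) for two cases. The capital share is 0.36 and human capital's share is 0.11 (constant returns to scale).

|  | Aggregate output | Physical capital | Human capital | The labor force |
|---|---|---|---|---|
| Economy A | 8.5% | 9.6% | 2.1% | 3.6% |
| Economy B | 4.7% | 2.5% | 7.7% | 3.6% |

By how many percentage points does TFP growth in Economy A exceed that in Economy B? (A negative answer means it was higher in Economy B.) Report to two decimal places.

1.86 percentage points

Labor's share = 1 − 0.36 − 0.11 = 0.53.
Economy A: TFP = 8.5 − 3.456 − 0.231 − 1.908 = 2.905%.
Economy B: TFP = 4.7 − 0.9 − 0.847 − 1.908 = 1.045%.
Difference = 2.905 − (1.045) = 1.86 pp.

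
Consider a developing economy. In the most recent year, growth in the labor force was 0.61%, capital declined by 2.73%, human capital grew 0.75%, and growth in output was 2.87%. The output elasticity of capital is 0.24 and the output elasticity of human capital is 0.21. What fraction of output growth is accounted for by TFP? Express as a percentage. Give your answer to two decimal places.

Labor's share = 1 − 0.24 − 0.21 = 0.55.
Capital: 0.24 × (-2.73) = -0.6552 pp.
Human capital: 0.21 × 0.75 = 0.1575 pp.
The labor force: 0.55 × 0.61 = 0.3355 pp.
TFP growth = 2.87 + 0.1622 = 3.0322%.
TFP share of growth = 3.0322 / 2.87 × 100 = 105.6516%.

105.65%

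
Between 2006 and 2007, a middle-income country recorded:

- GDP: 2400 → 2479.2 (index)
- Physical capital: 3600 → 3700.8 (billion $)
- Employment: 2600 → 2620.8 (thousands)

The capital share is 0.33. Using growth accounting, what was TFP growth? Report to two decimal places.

1.84%

GDP growth = (2479.2 − 2400) / 2400 = 3.3%.
Physical capital growth = (3700.8 − 3600) / 3600 = 2.8%.
Employment growth = (2620.8 − 2600) / 2600 = 0.8%.
Labor's share = 1 − 0.33 = 0.67.
Physical capital: 0.33 × 2.8 = 0.924 pp.
Employment: 0.67 × 0.8 = 0.536 pp.
TFP growth = 3.3 − 1.46 = 1.84%.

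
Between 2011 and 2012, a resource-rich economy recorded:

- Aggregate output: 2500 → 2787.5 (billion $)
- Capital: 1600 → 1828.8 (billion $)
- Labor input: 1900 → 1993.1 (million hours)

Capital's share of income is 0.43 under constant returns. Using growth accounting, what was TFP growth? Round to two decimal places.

2.56%

Aggregate output growth = (2787.5 − 2500) / 2500 = 11.5%.
Capital growth = (1828.8 − 1600) / 1600 = 14.3%.
Labor input growth = (1993.1 − 1900) / 1900 = 4.9%.
Labor's share = 1 − 0.43 = 0.57.
Capital: 0.43 × 14.3 = 6.149 pp.
Labor input: 0.57 × 4.9 = 2.793 pp.
TFP growth = 11.5 − 8.942 = 2.558%.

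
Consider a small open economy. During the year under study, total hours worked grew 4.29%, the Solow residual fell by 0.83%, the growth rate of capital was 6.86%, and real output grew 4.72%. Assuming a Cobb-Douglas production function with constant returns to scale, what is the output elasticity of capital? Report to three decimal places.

gY = gA + α·gK + (1−α)·gL, so gY − gA − gL = α(gK − gL).
4.72 + 0.83 − 4.29 = α × (6.86 − 4.29).
1.26 = 2.57 α, so α = 0.49027.

The output elasticity of capital is 0.490.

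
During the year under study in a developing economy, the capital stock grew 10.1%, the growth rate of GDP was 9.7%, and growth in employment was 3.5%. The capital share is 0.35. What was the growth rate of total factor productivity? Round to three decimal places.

3.890%

Labor's share = 1 − 0.35 = 0.65.
The capital stock: 0.35 × 10.1 = 3.535 pp.
Employment: 0.65 × 3.5 = 2.275 pp.
TFP growth = 9.7 − 5.81 = 3.89%.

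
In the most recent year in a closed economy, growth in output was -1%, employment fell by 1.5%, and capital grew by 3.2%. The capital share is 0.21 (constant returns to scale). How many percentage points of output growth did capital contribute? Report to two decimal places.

0.67 percentage points

Contribution = share × growth = 0.21 × 3.2 = 0.672 pp.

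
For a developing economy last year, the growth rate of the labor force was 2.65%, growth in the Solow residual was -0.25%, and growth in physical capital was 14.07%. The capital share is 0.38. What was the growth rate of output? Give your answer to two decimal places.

Output grew 6.74%.

Labor's share = 1 − 0.38 = 0.62.
Physical capital: 0.38 × 14.07 = 5.3466 pp.
The labor force: 0.62 × 2.65 = 1.643 pp.
Output growth = -0.25 + 6.9896 = 6.7396%.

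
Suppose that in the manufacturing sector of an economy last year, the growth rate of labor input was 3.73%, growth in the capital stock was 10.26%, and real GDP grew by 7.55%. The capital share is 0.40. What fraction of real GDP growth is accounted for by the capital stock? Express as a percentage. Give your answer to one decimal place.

The capital stock accounted for 54.4% of growth.

The capital stock contributed 0.4 × 10.26 = 4.104 pp.
Share of growth = 4.104 / 7.55 × 100 = 54.358%.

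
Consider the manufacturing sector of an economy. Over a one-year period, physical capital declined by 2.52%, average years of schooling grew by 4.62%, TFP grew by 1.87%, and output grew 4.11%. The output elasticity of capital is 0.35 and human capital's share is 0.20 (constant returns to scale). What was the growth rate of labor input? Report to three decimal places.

4.884%

Labor's share = 1 − 0.35 − 0.2 = 0.45.
gY = gA + 0.35×(-2.52) + 0.2×4.62 + 0.45×g.
0.45×g = 4.11 − 1.87 − 0.042 = 2.198.
g = 2.198 / 0.45 = 4.88444%.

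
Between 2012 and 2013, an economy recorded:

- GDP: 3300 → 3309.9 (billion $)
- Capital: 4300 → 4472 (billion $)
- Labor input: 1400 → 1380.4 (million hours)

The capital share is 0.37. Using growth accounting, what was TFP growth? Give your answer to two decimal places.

GDP growth = (3309.9 − 3300) / 3300 = 0.3%.
Capital growth = (4472 − 4300) / 4300 = 4%.
Labor input growth = (1380.4 − 1400) / 1400 = -1.4%.
Labor's share = 1 − 0.37 = 0.63.
Capital: 0.37 × 4 = 1.48 pp.
Labor input: 0.63 × (-1.4) = -0.882 pp.
TFP growth = 0.3 − 0.598 = -0.298%.

-0.30%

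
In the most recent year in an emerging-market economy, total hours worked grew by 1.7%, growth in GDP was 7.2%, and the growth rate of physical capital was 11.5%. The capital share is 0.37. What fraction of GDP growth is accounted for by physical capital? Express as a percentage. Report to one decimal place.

Physical capital accounted for 59.1% of growth.

Physical capital contributed 0.37 × 11.5 = 4.255 pp.
Share of growth = 4.255 / 7.2 × 100 = 59.097%.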